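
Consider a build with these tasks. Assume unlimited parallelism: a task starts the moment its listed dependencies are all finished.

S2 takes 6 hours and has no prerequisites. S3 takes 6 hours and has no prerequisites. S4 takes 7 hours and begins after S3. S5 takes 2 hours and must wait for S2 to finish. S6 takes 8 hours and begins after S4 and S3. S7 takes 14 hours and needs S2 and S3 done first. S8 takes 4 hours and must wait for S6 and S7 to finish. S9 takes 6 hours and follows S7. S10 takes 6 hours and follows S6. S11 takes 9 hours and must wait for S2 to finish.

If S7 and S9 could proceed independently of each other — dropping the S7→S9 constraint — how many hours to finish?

Original critical path: S3→S4→S6→S10 = 6+7+8+6 = 27 ⇒ 27 hours.
Without S7→S9, S9's earliest start moves from 20 to 0.
After: S3→S4→S6→S10 = 6+7+8+6 = 27 → 27 hours.

27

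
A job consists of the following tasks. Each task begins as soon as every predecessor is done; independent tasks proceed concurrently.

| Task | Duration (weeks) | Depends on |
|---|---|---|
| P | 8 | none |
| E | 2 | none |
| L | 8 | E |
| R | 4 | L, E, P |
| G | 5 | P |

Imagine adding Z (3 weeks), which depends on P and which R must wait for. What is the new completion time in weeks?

Originally the plan takes 14 weeks.
With Z inserted, R now waits for max(L, E, P, Z).
New critical path: P→Z→R = 8+3+4 = 15 ⇒ 15 weeks.

15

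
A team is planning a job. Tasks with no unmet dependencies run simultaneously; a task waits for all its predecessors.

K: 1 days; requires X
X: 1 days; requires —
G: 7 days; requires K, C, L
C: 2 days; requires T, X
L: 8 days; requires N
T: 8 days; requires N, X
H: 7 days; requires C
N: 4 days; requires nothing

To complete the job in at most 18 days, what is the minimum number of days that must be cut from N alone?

Current finish: 21 days; target: 18.
N is on every critical path, so each day cut from N cuts the finish by one (this holds down to a finish of 18).
Need 21 − 18 = 3 days off N → N becomes 1 day, finish becomes 18.

3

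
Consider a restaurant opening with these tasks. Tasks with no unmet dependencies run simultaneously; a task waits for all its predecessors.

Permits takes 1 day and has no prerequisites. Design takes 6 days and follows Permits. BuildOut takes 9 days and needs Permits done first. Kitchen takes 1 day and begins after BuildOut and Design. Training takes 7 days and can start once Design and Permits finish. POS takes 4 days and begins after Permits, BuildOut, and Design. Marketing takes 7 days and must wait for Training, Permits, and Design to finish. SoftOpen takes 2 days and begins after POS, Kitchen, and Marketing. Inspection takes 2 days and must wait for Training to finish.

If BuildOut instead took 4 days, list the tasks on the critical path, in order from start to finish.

The binding path is Permits→Design→Training→Marketing→SoftOpen = 1+6+7+7+2 = 23; finish at 23 days.
The longest path through BuildOut is only 16 days, so BuildOut has float 7.
The critical path is still Permits→Design→Training→Marketing→SoftOpen; finish is now 23 days.

Permits, Design, Training, Marketing, SoftOpen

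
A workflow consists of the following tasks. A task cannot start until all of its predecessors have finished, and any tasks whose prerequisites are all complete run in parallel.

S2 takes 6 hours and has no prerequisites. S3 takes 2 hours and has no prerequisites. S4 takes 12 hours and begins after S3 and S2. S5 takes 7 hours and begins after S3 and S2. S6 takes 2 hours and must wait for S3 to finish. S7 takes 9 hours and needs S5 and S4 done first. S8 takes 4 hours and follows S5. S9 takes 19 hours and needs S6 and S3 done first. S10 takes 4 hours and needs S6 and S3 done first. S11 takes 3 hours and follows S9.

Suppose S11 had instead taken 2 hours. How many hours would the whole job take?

27

The binding path is S2→S4→S7 = 6+12+9 = 27; finish at 27 hours.
S11 has 1 hour of float (longest path through it is 26).
That remains the longest chain; total 27 hours.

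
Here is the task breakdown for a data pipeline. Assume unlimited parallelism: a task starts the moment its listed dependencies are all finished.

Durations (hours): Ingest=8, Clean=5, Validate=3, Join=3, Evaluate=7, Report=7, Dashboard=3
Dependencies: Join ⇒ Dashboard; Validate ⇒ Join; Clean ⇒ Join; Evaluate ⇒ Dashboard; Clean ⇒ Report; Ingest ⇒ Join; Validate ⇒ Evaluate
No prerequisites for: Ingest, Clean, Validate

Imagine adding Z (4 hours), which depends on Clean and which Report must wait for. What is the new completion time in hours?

Originally the job takes 14 hours.
With Z inserted, Report now waits for max(Clean, Z).
New critical path: Clean→Z→Report = 5+4+7 = 16 ⇒ 16 hours.

16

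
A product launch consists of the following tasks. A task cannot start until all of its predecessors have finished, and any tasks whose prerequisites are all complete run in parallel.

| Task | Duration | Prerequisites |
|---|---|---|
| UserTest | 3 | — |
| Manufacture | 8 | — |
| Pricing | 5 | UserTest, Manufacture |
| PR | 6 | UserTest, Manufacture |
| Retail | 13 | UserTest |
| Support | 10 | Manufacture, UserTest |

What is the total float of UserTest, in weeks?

2

Critical path: Manufacture→Support = 8+10 = 18, so the finish is 18 weeks.
UserTest finishes as early as 3 and must finish by 5.
So UserTest can slip 5 − 3 = 2 weeks.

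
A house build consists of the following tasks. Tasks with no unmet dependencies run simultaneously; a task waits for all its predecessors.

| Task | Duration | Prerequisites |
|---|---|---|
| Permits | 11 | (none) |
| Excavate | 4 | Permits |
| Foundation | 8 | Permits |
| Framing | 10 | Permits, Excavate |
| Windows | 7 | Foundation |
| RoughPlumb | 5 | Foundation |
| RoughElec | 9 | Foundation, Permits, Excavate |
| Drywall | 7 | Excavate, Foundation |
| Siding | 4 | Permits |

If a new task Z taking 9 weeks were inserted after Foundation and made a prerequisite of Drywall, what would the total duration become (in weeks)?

35

Originally the project takes 28 weeks.
With Z inserted, Drywall now waits for max(Excavate, Foundation, Z).
New critical path: Permits→Foundation→Z→Drywall = 11+8+9+7 = 35 ⇒ 35 weeks.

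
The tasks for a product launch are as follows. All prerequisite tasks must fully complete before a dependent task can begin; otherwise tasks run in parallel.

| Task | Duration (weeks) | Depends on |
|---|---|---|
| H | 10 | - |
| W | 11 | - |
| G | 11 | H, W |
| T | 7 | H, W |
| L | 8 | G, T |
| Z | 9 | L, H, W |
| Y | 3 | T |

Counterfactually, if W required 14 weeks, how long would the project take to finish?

42

Baseline: W→G→L→Z = 11+11+8+9 = 39 → 39 weeks.
W lies on that path, so at 14 weeks the path becomes 42 weeks.
That remains the longest chain; total 42 weeks.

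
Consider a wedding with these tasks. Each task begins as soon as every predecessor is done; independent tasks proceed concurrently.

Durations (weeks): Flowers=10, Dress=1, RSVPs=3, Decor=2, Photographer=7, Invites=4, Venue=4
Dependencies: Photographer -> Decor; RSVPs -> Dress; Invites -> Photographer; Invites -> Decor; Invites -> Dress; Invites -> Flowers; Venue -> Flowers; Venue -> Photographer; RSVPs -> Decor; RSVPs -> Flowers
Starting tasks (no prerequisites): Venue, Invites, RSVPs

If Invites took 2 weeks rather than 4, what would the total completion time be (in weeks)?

Baseline: Invites→Flowers = 4+10 = 14 → 14 weeks.
Invites is on the critical path; changing it to 2 makes that path 12 weeks.
Now Venue→Flowers = 4+10 = 14 is longest, so the finish becomes 14 weeks.

14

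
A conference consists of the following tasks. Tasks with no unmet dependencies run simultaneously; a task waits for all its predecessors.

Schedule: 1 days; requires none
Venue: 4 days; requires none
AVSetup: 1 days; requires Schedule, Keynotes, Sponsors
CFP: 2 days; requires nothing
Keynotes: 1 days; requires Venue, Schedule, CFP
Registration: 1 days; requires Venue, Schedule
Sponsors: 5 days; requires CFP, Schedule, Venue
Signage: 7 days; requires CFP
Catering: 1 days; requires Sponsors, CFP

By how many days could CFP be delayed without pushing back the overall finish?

1

Critical path: Venue→Sponsors→Catering = 4+5+1 = 10, so the finish is 10 days.
The longest chain containing CFP totals 9 days.
So CFP can slip 3 − 2 = 1 day.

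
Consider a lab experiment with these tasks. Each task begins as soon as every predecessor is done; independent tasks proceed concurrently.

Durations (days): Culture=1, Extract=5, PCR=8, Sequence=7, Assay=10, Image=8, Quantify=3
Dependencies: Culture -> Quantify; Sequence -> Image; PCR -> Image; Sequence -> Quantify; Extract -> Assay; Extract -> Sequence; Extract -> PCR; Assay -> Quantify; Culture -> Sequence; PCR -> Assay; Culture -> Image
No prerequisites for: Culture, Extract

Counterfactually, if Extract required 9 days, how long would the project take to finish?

30

Baseline: Extract→PCR→Assay→Quantify = 5+8+10+3 = 26 → 26 days.
Since Extract is critical, the +4 change carries straight to that chain (now 30 days).
The critical path is still Extract→PCR→Assay→Quantify; finish is now 30 days.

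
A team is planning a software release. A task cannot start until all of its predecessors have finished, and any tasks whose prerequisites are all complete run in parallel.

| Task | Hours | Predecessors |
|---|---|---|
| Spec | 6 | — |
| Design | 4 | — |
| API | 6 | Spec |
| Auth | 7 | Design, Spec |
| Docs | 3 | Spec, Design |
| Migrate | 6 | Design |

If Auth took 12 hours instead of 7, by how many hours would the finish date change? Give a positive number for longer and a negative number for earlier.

5

As given, the longest chain is Spec→Auth = 6+7 = 13, so the finish is 13 hours.
Auth is on the critical path; changing it to 12 makes that path 18 hours.
No other chain overtakes it, so the finish is 18 hours.
Change in finish: 18 − 13 = +5 hours.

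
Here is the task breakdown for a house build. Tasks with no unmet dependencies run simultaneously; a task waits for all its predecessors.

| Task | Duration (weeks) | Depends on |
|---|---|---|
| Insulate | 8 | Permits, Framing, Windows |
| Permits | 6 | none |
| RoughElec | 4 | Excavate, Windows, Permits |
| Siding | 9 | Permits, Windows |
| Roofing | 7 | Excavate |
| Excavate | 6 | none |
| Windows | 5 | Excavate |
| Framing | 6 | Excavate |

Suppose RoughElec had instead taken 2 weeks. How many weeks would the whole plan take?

Critical path before the change: Excavate→Framing→Insulate = 6+6+8 = 20 giving 20 weeks.
RoughElec has 5 weeks of float (longest path through it is 15).
No other chain overtakes it, so the finish is 20 weeks.

20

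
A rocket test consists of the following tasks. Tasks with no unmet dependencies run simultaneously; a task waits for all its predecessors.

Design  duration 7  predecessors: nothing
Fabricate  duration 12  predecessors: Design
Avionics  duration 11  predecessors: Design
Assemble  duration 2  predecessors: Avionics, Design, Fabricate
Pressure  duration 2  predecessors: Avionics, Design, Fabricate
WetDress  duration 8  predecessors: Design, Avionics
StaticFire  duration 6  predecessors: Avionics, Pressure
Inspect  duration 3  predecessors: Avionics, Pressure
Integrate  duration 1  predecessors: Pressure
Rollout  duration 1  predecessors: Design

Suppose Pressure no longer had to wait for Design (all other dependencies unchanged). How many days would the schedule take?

Before: longest chain Design→Fabricate→Pressure→StaticFire = 7+12+2+6 = 27, finish 27.
Dropping Design→Pressure doesn't change Pressure's earliest start (19); another predecessor still binds.
New critical path: Design→Fabricate→Pressure→StaticFire = 7+12+2+6 = 27 ⇒ 27 days.

27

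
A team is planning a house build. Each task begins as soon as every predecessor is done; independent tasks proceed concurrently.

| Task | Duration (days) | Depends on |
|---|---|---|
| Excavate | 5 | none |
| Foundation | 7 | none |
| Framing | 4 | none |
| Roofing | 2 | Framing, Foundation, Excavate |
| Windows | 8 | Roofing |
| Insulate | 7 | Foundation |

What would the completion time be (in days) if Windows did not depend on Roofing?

14

Original critical path: Foundation→Roofing→Windows = 7+2+8 = 17 ⇒ 17 days.
Without Roofing→Windows, Windows's earliest start moves from 9 to 0.
New critical path: Foundation→Insulate = 7+7 = 14 ⇒ 14 days.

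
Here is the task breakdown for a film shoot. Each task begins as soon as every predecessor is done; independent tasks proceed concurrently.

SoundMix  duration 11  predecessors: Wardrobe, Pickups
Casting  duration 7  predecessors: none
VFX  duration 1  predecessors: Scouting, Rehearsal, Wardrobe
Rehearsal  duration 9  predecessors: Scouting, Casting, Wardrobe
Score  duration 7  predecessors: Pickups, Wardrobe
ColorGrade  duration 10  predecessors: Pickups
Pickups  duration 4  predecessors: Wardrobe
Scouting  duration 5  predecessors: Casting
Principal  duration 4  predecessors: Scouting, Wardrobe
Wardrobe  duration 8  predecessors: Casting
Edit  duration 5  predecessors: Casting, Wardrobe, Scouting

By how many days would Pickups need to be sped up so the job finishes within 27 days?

Current finish: 30 days; target: 27.
Pickups is on every critical path, so each day cut from Pickups cuts the finish by one (this holds down to a finish of 27).
Need 30 − 27 = 3 days off Pickups → Pickups becomes 1 day, finish becomes 27.

3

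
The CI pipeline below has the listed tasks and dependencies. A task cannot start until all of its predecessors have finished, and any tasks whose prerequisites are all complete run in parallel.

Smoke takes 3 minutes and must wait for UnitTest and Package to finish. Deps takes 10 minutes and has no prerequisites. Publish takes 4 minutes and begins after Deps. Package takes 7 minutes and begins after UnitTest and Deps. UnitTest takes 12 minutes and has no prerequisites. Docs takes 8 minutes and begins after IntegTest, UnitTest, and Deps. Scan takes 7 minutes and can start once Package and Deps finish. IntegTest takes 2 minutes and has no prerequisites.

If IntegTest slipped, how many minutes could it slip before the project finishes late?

Critical path: UnitTest→Package→Scan = 12+7+7 = 26, so the finish is 26 minutes.
Longest path through IntegTest: 10 minutes (earliest finish 2, latest finish 18).
Slack of IntegTest = 16 − 0 = 16 minutes.

16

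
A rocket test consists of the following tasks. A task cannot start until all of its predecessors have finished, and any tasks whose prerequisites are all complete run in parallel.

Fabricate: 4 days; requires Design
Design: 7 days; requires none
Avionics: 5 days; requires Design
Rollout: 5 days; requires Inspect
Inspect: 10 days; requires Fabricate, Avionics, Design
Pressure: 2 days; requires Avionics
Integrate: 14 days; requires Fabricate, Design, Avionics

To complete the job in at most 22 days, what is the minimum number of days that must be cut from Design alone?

5

Current finish: 27 days; target: 22.
Design is on every critical path, so each day cut from Design cuts the finish by one (this holds down to a finish of 21).
Need 27 − 22 = 5 days off Design → Design becomes 2 days, finish becomes 22.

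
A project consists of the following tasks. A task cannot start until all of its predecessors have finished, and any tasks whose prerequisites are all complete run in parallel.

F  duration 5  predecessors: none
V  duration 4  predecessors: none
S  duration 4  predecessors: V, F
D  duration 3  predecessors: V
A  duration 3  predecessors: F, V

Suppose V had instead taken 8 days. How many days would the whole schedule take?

Baseline: F→S = 5+4 = 9 → 9 days.
V is off the critical path — its longest chain is 8 days, giving 1 of slack.
The binding chain switches to V→S = 8+4 = 12; finish 12 days.

12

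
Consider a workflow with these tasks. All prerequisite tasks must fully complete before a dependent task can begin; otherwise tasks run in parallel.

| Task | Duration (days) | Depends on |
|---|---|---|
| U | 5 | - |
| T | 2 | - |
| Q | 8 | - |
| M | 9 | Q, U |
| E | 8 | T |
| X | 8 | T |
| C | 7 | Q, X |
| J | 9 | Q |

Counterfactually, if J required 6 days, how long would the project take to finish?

17

The binding path is Q→J = 8+9 = 17; finish at 17 days.
Since J is critical, the -3 change carries straight to that chain (now 14 days).
The binding chain switches to T→X→C = 2+8+7 = 17; finish 17 days.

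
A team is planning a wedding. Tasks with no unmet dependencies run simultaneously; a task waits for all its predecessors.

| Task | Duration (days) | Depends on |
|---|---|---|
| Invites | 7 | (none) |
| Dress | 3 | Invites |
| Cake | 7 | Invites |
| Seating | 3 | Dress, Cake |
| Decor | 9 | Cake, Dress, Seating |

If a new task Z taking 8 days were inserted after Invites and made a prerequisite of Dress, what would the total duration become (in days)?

30

Originally the plan takes 26 days.
With Z inserted, Dress now waits for max(Invites, Z).
New critical path: Invites→Z→Dress→Seating→Decor = 7+8+3+3+9 = 30 ⇒ 30 days.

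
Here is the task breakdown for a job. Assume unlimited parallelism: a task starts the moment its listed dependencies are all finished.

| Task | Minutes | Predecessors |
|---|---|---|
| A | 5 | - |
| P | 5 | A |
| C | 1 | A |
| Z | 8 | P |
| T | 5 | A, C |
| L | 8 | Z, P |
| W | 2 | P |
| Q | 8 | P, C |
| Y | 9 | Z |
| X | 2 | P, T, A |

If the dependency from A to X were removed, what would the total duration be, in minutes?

Original critical path: A→P→Z→Y = 5+5+8+9 = 27 ⇒ 27 minutes.
Dropping A→X doesn't change X's earliest start (11); another predecessor still binds.
New critical path: A→P→Z→Y = 5+5+8+9 = 27 ⇒ 27 minutes.

27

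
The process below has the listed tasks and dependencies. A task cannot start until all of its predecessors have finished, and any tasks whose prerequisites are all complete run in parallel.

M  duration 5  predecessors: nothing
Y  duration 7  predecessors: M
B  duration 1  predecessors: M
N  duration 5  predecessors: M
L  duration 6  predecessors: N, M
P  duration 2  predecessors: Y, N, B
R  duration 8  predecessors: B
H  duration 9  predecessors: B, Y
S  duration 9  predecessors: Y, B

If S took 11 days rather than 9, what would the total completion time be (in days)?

Critical path before the change: M→Y→S = 5+7+9 = 21 giving 21 days.
Since S is critical, the +2 change carries straight to that chain (now 23 days).
The critical path is still M→Y→S; finish is now 23 days.

23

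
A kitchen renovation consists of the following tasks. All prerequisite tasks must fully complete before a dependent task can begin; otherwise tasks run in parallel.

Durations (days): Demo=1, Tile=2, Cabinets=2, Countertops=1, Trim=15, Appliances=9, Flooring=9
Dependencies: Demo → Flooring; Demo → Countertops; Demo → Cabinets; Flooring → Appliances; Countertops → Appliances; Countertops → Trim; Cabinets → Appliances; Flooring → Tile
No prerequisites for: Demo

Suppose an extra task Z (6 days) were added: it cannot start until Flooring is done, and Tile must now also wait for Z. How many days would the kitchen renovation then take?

19

Originally the kitchen renovation takes 19 days.
With Z inserted, Tile now waits for max(Flooring, Z).
New critical path: Demo→Flooring→Appliances = 1+9+9 = 19 ⇒ 19 days.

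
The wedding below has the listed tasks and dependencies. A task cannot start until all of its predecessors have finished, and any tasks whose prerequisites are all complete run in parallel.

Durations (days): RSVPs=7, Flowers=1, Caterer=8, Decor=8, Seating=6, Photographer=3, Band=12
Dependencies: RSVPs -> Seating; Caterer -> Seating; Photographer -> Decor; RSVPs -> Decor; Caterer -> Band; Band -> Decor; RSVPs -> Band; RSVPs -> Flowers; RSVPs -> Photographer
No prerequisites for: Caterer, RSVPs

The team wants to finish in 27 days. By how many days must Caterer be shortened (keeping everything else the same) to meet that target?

Current finish: 28 days; target: 27.
Caterer is on every critical path, so each day cut from Caterer cuts the finish by one (this holds down to a finish of 27).
Need 28 − 27 = 1 day off Caterer → Caterer becomes 7 days, finish becomes 27.

1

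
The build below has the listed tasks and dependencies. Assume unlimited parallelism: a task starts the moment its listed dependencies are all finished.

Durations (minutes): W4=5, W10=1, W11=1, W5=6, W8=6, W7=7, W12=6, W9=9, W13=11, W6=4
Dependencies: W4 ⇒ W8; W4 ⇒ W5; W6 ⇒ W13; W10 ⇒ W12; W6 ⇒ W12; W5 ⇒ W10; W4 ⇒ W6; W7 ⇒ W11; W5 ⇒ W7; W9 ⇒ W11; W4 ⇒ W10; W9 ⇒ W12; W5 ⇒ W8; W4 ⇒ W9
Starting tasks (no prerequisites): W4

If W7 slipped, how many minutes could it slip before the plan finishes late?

1

Critical path: W4→W6→W13 = 5+4+11 = 20, so the finish is 20 minutes.
The longest chain containing W7 totals 19 minutes.
Float = 20 − 19 = 1.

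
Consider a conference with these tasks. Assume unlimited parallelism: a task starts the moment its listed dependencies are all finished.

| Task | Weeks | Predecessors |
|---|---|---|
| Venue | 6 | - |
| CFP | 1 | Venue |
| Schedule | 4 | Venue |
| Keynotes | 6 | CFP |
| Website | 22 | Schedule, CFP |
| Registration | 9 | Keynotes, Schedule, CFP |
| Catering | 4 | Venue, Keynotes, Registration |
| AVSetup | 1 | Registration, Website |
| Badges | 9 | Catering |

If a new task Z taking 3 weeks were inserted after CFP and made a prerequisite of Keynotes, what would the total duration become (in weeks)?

38

Originally the job takes 35 weeks.
With Z inserted, Keynotes now waits for max(CFP, Z).
New critical path: Venue→CFP→Z→Keynotes→Registration→Catering→Badges = 6+1+3+6+9+4+9 = 38 ⇒ 38 weeks.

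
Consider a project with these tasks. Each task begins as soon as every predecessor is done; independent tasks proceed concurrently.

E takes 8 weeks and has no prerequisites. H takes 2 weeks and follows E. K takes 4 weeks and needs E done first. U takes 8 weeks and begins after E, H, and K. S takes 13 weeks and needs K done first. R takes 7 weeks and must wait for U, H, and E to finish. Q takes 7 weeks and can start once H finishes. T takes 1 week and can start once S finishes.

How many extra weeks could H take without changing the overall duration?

E→K→U→R = 8+4+8+7 = 27 sets the makespan at 27 weeks.
Longest path through H: 25 weeks (earliest finish 10, latest finish 12).
So H can slip 12 − 10 = 2 weeks.

2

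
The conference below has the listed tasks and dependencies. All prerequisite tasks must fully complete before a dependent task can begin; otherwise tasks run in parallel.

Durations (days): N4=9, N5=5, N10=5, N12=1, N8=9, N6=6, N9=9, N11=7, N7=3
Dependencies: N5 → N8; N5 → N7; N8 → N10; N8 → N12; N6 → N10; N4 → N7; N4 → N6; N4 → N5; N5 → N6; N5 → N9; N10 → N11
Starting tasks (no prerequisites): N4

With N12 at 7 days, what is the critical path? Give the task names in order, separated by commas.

Actual critical path: N4→N5→N8→N10→N11 = 9+5+9+5+7 = 35 ⇒ 35 days.
N12 is off the critical path — its longest chain is 24 days, giving 11 of slack.
That remains the longest chain; total 35 days.

N4, N5, N8, N10, N11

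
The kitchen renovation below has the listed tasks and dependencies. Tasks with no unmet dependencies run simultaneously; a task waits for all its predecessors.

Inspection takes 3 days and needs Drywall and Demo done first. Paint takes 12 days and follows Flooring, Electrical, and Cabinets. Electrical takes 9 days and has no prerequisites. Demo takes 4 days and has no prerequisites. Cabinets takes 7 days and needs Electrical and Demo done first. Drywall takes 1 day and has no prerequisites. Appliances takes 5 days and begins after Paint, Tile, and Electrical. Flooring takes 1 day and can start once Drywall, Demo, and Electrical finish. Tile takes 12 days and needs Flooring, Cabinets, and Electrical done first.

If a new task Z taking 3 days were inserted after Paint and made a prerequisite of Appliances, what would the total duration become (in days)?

36

Originally the schedule takes 33 days.
With Z inserted, Appliances now waits for max(Paint, Tile, Electrical, Z).
New critical path: Electrical→Cabinets→Paint→Z→Appliances = 9+7+12+3+5 = 36 ⇒ 36 days.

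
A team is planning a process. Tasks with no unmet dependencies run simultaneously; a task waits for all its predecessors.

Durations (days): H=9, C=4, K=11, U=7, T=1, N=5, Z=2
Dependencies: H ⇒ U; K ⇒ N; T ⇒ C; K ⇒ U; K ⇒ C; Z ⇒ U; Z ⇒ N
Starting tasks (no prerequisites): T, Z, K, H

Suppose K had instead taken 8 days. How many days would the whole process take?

16

Actual critical path: K→U = 11+7 = 18 ⇒ 18 days.
Since K is critical, the -3 change carries straight to that chain (now 15 days).
New critical path: H→U = 9+7 = 16 ⇒ 16 days.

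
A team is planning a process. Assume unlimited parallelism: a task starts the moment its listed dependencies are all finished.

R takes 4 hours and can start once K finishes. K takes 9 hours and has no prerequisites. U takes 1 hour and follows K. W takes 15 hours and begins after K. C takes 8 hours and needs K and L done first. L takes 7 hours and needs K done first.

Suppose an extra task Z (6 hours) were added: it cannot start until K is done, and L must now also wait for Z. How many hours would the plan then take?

Originally the plan takes 24 hours.
With Z inserted, L now waits for max(K, Z).
New critical path: K→Z→L→C = 9+6+7+8 = 30 ⇒ 30 hours.

30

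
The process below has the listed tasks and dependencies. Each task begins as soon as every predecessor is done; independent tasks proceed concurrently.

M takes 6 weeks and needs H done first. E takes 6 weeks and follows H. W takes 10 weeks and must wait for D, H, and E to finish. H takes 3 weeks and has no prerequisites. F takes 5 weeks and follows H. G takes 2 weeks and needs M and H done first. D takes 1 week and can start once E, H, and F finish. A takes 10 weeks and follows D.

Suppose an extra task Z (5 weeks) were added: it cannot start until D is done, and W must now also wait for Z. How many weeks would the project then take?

25

Originally the project takes 20 weeks.
With Z inserted, W now waits for max(D, H, E, Z).
New critical path: H→E→D→Z→W = 3+6+1+5+10 = 25 ⇒ 25 weeks.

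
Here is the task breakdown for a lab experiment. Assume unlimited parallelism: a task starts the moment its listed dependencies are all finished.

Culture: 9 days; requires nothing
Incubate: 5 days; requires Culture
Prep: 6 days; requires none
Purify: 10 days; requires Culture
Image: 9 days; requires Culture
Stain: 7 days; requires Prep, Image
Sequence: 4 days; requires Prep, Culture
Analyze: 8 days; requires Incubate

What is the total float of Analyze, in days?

The longest chain is Culture→Image→Stain = 9+9+7 = 25; overall finish 25 days.
Analyze finishes as early as 22 and must finish by 25.
Slack of Analyze = 17 − 14 = 3 days.

3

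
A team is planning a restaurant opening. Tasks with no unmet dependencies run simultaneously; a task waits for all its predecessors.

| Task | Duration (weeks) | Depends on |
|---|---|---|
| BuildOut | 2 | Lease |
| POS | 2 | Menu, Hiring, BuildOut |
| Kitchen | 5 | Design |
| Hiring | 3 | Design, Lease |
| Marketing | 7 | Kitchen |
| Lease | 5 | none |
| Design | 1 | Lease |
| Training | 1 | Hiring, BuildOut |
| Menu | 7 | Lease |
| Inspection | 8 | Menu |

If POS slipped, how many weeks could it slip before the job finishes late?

6

Lease→Menu→Inspection = 5+7+8 = 20 sets the makespan at 20 weeks.
POS finishes as early as 14 and must finish by 20.
So POS can slip 20 − 14 = 6 weeks.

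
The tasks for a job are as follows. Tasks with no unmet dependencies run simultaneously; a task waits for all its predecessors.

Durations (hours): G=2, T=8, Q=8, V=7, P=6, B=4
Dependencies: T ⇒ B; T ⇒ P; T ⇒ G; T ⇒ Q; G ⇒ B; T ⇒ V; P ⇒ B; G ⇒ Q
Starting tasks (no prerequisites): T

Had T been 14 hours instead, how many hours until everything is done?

The binding path is T→P→B = 8+6+4 = 18; finish at 18 hours.
Since T is critical, the +6 change carries straight to that chain (now 24 hours).
No other chain overtakes it, so the finish is 24 hours.

24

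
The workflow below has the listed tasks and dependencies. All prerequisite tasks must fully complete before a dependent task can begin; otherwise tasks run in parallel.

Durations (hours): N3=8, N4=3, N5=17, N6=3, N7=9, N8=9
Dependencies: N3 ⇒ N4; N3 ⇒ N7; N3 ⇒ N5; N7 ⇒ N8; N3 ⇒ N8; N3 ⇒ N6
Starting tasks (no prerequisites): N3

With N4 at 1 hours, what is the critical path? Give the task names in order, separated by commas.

Actual critical path: N3→N7→N8 = 8+9+9 = 26 ⇒ 26 hours.
N4 is off the critical path — its longest chain is 11 hours, giving 15 of slack.
The critical path is still N3→N7→N8; finish is now 26 hours.

N3, N7, N8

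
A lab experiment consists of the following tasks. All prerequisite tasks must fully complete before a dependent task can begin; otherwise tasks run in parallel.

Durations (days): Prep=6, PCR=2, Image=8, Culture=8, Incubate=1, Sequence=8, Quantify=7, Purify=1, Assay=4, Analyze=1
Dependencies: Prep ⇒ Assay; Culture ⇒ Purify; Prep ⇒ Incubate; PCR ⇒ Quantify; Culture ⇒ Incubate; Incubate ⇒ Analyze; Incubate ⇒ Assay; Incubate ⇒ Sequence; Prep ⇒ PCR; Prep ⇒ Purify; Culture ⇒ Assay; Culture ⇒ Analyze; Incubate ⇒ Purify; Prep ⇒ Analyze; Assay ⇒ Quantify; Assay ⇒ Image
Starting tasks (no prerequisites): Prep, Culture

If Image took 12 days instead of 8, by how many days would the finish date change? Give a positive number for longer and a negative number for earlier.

4

The binding path is Culture→Incubate→Assay→Image = 8+1+4+8 = 21; finish at 21 days.
Image lies on that path, so at 12 days the path becomes 25 days.
No other chain overtakes it, so the finish is 25 days.
Change in finish: 25 − 21 = +4 days.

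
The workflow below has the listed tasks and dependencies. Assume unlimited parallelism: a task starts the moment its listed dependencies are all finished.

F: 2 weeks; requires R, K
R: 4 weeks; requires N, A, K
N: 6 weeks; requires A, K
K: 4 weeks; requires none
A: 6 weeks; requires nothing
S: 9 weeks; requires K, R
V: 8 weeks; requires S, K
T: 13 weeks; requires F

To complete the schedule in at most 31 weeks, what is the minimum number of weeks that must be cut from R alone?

Current finish: 33 weeks; target: 31.
R is on every critical path, so each week cut from R cuts the finish by one (this holds down to a finish of 30).
Need 33 − 31 = 2 weeks off R → R becomes 2 weeks, finish becomes 31.

2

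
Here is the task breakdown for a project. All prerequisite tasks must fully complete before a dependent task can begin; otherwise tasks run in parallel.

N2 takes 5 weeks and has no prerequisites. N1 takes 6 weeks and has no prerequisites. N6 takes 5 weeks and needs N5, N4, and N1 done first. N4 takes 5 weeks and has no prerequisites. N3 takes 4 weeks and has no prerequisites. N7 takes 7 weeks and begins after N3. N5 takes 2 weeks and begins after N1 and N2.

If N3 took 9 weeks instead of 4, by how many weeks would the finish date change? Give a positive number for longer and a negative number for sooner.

3

Baseline: N1→N5→N6 = 6+2+5 = 13 → 13 weeks.
The longest path through N3 is only 11 weeks, so N3 has float 2.
Now N3→N7 = 9+7 = 16 is longest, so the finish becomes 16 weeks.
Change in finish: 16 − 13 = +3 weeks.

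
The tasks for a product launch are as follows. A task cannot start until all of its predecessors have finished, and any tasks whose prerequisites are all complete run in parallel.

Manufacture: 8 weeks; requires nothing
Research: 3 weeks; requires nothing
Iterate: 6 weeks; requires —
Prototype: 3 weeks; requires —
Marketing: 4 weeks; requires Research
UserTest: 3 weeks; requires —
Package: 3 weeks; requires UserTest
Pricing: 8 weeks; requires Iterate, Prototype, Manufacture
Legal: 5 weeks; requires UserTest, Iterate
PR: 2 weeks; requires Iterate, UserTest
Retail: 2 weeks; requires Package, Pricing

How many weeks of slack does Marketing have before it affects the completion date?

11

Critical path: Manufacture→Pricing→Retail = 8+8+2 = 18, so the finish is 18 weeks.
Longest path through Marketing: 7 weeks (earliest finish 7, latest finish 18).
So Marketing can slip 18 − 7 = 11 weeks.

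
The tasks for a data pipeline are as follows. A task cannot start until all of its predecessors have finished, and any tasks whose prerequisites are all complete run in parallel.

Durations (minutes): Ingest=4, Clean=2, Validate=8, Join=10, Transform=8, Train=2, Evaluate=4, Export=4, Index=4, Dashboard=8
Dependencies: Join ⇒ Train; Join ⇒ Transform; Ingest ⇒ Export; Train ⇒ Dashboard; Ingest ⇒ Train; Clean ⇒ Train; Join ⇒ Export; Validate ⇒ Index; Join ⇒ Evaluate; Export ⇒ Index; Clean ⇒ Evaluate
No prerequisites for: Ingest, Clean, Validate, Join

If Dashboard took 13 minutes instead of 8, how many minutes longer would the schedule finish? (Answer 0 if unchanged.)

5

Baseline: Join→Train→Dashboard = 10+2+8 = 20 → 20 minutes.
Dashboard lies on that path, so at 13 minutes the path becomes 25 minutes.
That remains the longest chain; total 25 minutes.
Change in finish: 25 − 20 = +5 minutes.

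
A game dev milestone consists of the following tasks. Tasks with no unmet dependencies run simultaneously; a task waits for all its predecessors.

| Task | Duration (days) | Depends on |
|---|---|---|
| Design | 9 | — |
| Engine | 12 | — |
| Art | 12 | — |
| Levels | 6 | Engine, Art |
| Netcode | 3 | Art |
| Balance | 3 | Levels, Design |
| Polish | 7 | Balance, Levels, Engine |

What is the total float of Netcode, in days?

13

Engine→Levels→Balance→Polish = 12+6+3+7 = 28 sets the makespan at 28 days.
Netcode finishes as early as 15 and must finish by 28.
Float = 28 − 15 = 13.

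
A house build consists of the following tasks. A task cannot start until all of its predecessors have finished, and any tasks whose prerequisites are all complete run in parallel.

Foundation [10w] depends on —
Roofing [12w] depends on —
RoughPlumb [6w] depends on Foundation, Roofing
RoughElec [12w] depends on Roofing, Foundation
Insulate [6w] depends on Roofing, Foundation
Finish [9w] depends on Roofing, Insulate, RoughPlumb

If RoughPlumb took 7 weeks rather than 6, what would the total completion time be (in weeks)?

28

As given, the longest chain is Roofing→RoughPlumb→Finish = 12+6+9 = 27, so the finish is 27 weeks.
Since RoughPlumb is critical, the +1 change carries straight to that chain (now 28 weeks).
That remains the longest chain; total 28 weeks.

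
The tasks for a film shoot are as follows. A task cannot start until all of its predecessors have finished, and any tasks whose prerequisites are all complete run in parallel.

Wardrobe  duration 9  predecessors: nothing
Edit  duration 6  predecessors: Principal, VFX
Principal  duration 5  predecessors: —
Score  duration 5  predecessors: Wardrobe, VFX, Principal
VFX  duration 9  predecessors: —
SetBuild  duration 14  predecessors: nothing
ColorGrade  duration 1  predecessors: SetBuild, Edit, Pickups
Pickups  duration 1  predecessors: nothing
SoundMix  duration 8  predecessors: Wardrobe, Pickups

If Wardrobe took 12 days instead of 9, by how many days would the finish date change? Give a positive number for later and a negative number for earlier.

3

Baseline: Wardrobe→SoundMix = 9+8 = 17 → 17 days.
Wardrobe is on the critical path; changing it to 12 makes that path 20 days.
The critical path is still Wardrobe→SoundMix; finish is now 20 days.
Change in finish: 20 − 17 = +3 days.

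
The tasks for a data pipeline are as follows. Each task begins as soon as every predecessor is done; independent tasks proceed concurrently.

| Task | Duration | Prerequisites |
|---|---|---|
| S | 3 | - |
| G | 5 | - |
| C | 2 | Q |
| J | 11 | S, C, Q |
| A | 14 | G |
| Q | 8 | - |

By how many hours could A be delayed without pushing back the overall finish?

2

Q→C→J = 8+2+11 = 21 sets the makespan at 21 hours.
The longest chain containing A totals 19 hours.
Slack of A = 7 − 5 = 2 hours.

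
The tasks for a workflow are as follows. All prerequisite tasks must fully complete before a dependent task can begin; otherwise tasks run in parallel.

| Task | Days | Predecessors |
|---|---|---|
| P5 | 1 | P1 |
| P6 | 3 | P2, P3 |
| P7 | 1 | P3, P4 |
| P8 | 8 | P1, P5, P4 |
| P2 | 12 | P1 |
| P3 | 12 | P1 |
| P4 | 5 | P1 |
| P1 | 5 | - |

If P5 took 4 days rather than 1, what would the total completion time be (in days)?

Actual critical path: P1→P2→P6 = 5+12+3 = 20 ⇒ 20 days.
P5 is off the critical path — its longest chain is 14 days, giving 6 of slack.
The critical path is still P1→P2→P6; finish is now 20 days.

20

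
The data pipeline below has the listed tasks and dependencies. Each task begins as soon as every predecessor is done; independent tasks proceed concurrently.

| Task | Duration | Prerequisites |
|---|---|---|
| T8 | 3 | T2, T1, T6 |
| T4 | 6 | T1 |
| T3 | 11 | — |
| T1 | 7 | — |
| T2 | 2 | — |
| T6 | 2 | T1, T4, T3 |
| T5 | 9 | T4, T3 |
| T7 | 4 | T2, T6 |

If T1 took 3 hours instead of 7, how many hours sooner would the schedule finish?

2

As given, the longest chain is T1→T4→T5 = 7+6+9 = 22, so the finish is 22 hours.
T1 is on the critical path; changing it to 3 makes that path 18 hours.
The binding chain switches to T3→T5 = 11+9 = 20; finish 20 hours.
Change in finish: 20 − 22 = -2 hours.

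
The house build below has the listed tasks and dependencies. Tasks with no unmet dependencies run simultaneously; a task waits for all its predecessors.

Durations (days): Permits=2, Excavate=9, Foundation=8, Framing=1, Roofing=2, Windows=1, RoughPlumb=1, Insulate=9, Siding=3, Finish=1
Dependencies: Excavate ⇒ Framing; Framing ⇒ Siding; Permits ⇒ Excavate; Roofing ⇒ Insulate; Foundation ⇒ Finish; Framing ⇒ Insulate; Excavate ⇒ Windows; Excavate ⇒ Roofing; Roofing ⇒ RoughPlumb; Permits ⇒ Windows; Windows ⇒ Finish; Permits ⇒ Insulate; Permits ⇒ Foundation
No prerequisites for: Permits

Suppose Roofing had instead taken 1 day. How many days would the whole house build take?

Actual critical path: Permits→Excavate→Roofing→Insulate = 2+9+2+9 = 22 ⇒ 22 days.
Roofing lies on that path, so at 1 day the path becomes 21 days.
New critical path: Permits→Excavate→Framing→Insulate = 2+9+1+9 = 21 ⇒ 21 days.

21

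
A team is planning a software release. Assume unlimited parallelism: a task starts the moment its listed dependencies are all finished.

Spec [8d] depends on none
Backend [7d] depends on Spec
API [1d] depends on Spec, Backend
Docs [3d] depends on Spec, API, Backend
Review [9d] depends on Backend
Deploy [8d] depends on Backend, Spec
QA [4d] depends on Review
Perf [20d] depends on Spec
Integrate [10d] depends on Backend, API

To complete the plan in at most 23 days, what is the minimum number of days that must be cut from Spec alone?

5

Current finish: 28 days; target: 23.
Spec is on every critical path, so each day cut from Spec cuts the finish by one (this holds down to a finish of 21).
Need 28 − 23 = 5 days off Spec → Spec becomes 3 days, finish becomes 23.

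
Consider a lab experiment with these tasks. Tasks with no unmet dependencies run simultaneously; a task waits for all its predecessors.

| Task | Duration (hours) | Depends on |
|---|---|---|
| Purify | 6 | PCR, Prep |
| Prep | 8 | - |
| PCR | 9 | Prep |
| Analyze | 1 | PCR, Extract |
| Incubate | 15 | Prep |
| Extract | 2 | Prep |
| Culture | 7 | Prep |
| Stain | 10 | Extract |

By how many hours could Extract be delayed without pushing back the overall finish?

Critical path: Prep→Incubate = 8+15 = 23, so the finish is 23 hours.
Longest path through Extract: 20 hours (earliest finish 10, latest finish 13).
So Extract can slip 13 − 10 = 3 hours.

3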